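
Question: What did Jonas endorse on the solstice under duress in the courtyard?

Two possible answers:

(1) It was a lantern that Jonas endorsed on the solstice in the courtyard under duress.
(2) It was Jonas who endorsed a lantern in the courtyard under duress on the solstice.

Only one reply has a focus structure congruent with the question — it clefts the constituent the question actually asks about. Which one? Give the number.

1

The question word "what" targets the direct object.
Option (1) clefts "a lantern" — that matches what the question asks about.
Option (2) clefts "Jonas" — the subject (agent), not what was asked.
So the congruent reply is (1).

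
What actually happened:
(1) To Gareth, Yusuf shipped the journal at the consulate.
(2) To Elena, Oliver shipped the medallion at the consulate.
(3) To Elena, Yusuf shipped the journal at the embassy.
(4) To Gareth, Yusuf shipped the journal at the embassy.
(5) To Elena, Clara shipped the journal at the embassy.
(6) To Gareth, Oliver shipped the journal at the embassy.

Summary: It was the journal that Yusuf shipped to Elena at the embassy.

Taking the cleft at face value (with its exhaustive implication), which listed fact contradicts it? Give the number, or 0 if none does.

Focus of the cleft: "the journal" (the thing). Presupposed background: Yusuf as agent and Elena as recipient and at the embassy as setting.
The exhaustive reading says no other thing fits that background.
Every other fact differs from the presupposition on some backgrounded slot, so none challenges the exhaustivity.

0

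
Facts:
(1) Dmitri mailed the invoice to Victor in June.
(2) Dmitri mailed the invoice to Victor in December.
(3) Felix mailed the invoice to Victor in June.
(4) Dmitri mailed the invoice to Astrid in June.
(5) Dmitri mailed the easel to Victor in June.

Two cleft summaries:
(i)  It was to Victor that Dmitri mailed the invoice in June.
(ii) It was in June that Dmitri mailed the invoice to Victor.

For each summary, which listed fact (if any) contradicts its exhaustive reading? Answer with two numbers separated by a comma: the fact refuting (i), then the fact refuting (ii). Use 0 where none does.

4, 2

Summary (i) focuses "Victor" (the recipient); background agent = Dmitri, thing = the invoice, setting = in June. Fact (4) matches that background with recipient = Astrid — refutes (i).
Summary (ii) focuses "in June" (the setting); background agent = Dmitri, thing = the invoice, recipient = Victor. Fact (2) matches that background with setting = in December — refutes (ii).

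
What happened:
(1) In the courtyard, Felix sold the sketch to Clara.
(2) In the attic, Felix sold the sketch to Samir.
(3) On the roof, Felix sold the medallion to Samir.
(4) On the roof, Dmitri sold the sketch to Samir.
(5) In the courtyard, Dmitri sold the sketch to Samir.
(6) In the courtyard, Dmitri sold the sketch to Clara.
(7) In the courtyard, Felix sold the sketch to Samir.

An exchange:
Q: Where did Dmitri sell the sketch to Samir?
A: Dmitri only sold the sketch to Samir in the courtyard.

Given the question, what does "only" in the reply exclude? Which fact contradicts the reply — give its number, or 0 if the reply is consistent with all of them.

Answering "Where did ...?" puts focus on the setting — here, "in the courtyard".
So "only" ranges over settings; the rest (same agent, thing, recipient (Dmitri / the sketch / Samir)) is presupposed.
Fact (4) shares the background with a different setting (on the roof) — counterexample.
(Fact (6) would refute a reading with focus on the recipient — but that is not what the question asks.)

4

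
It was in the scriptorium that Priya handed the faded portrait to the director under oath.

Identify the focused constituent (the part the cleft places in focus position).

In an it-cleft "It was X that/who ...", the clefted constituent X is the focus; the that/who-clause expresses the presupposed open proposition.
Here the focus is "in the scriptorium". The backgrounded (presupposed) material includes "Priya", "the faded portrait", "to the director" and "under oath".

in the scriptorium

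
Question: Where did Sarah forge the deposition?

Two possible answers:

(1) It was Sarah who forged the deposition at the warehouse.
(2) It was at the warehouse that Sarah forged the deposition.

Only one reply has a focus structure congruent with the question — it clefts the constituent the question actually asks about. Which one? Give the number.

The question word "where" targets the location.
Option (1) clefts "Sarah" — the subject (agent), not what was asked.
Option (2) clefts "at the warehouse" — that matches what the question asks about.
So the congruent reply is (2).

2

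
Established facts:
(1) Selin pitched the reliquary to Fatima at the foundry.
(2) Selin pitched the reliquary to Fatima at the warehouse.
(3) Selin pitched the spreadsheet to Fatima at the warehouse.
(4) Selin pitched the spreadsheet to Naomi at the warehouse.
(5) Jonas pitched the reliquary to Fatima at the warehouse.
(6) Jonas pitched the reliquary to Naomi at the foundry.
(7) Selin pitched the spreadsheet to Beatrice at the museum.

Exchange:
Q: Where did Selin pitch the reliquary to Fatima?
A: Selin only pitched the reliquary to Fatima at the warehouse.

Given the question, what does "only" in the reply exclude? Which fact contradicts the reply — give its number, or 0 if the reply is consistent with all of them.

1

Answering "Where did ...?" puts focus on the setting — here, "at the warehouse".
So "only" ranges over settings; the rest (Selin as agent and the reliquary as thing and Fatima as recipient) is presupposed.
Fact (1) keeps Selin as agent and the reliquary as thing and Fatima as recipient but has setting = at the foundry; that refutes the reply.
(Fact (3) would refute a reading with focus on the thing — but that is not what the question asks.)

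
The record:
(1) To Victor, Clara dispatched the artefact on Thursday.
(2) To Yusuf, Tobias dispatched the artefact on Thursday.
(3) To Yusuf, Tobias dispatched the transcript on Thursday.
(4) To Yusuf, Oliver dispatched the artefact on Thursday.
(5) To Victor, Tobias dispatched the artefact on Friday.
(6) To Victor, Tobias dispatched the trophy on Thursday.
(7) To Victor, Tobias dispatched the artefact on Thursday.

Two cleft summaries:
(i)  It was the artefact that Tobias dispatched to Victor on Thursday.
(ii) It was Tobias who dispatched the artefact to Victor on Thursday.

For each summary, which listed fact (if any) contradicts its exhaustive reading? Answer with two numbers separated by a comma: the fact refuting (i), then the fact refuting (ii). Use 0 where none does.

6, 1

(i): focus "the artefact". Looking for agent = Tobias, recipient = Victor, setting = on Thursday with some other thing — fact (6) has the trophy there. Refuted.
(ii): focus "Tobias". Looking for thing = the artefact, recipient = Victor, setting = on Thursday with some other agent — fact (1) has Clara there. Refuted.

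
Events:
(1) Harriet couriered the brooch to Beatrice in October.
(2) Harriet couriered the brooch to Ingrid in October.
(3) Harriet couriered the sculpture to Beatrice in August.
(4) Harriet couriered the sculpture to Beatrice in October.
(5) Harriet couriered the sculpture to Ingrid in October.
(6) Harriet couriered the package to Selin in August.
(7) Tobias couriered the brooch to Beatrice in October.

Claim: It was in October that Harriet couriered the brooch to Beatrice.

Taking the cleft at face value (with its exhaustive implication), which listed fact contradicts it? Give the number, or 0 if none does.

0

Focus of the cleft: "in October" (the setting). Presupposed background: Harriet as agent and the brooch as thing and Beatrice as recipient.
Exhaustivity: in October is the only setting satisfying that background.
No listed fact matches the background with a different setting. Exhaustivity holds.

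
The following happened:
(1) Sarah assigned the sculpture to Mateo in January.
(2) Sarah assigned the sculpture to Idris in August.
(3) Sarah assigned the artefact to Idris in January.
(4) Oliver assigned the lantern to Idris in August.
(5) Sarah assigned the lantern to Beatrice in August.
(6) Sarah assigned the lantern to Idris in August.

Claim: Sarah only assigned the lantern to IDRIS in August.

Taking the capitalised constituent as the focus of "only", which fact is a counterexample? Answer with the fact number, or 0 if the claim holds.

Focus (in capitals) is "Idris" — the recipient. "Only" excludes alternative recipients while holding fixed agent = Sarah, thing = the lantern, setting = in August.
Fact (5) shares the background but differs in recipient (Beatrice) — a counterexample.

5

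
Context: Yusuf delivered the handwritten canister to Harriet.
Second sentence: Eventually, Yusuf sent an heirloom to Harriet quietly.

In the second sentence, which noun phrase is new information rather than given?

"Yusuf" and "Harriet" in the second sentence are given — already mentioned in the context.
"an heirloom" has no antecedent in the context; it is discourse-new (the indefinite article also signals a new referent).

an heirloom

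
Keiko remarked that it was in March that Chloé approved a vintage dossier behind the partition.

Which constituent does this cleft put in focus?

in March

In an it-cleft "It was X that/who ...", the clefted constituent X is the focus; the that/who-clause expresses the presupposed open proposition.
Here the focus is "in March". The backgrounded (presupposed) material includes "Chloé", "a vintage dossier" and "behind the partition".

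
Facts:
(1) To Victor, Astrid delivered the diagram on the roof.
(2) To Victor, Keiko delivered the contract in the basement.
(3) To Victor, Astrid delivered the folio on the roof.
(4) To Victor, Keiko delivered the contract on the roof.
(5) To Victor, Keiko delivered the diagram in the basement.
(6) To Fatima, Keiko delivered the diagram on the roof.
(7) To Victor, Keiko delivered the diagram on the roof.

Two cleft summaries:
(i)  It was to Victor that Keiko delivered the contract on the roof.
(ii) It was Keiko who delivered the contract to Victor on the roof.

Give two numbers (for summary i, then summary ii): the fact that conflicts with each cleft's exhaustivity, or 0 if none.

0, 0

Summary (i) focuses "Victor" (the recipient); background Keiko as agent and the contract as thing and on the roof as setting. No fact matches that background with a different recipient, so 0.
Summary (ii) focuses "Keiko" (the agent); background the contract as thing and Victor as recipient and on the roof as setting. No fact matches that background with a different agent, so 0.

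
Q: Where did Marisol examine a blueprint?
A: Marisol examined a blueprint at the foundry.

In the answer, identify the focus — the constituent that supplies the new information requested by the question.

at the foundry

The wh-word "where" asks about the location.
In the answer, "Marisol" and "a blueprint" are given — repeated from the question.
The constituent filling the location gap is "at the foundry"; that is the focus and would carry nuclear stress.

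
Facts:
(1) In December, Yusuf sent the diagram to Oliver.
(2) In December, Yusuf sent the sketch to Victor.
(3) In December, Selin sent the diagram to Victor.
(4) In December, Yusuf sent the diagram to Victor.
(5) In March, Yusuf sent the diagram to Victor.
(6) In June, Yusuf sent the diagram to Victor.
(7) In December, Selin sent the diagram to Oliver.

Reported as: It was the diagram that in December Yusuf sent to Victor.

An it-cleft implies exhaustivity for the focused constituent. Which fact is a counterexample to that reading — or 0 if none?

Focus of the cleft: "the diagram" (the thing). Presupposed background: agent = Yusuf, recipient = Victor, setting = in December.
Exhaustivity: the diagram is the only thing satisfying that background.
But fact (2) also has agent = Yusuf, recipient = Victor, setting = in December, with thing = the sketch — so the exhaustive reading fails.

2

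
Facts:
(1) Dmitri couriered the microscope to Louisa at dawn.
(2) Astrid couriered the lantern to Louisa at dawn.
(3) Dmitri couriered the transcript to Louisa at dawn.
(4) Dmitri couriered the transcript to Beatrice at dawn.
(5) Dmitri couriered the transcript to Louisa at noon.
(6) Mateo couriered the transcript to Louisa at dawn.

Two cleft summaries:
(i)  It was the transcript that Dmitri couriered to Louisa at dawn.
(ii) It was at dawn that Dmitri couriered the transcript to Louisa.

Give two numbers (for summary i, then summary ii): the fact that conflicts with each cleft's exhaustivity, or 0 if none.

Summary (i) focuses "the transcript" (the thing); background same agent, recipient, setting (Dmitri / Louisa / at dawn). Fact (1) matches that background with thing = the microscope — refutes (i).
Summary (ii) focuses "at dawn" (the setting); background same agent, thing, recipient (Dmitri / the transcript / Louisa). Fact (5) matches that background with setting = at noon — refutes (ii).

1, 5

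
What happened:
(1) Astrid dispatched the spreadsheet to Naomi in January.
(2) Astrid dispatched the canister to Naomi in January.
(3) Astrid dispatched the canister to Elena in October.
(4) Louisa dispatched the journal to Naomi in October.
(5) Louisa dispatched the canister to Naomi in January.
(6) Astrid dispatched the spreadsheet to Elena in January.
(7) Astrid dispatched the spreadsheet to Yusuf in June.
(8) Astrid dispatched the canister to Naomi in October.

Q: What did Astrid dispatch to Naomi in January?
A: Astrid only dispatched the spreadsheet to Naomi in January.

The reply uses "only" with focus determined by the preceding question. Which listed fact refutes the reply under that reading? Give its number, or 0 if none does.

Answering "What did ...?" puts focus on the thing — here, "the spreadsheet".
"Only" then excludes alternative things while the background — Astrid as agent and Naomi as recipient and in January as setting — is held fixed.
Fact (2) shares the background with a different thing (the canister) — counterexample.
(Fact (6) would refute a reading with focus on the recipient — but that is not what the question asks.)

2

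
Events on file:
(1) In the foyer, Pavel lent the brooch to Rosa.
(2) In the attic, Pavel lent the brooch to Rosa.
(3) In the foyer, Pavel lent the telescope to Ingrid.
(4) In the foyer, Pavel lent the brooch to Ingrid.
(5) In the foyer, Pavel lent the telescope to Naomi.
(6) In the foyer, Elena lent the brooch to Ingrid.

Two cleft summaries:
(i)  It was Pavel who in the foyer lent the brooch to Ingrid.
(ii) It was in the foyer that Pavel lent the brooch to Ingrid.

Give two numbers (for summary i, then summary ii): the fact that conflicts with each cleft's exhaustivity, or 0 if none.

6, 0

Summary (i) focuses "Pavel" (the agent); background same thing, recipient, setting (the brooch / Ingrid / in the foyer). Fact (6) matches that background with agent = Elena — refutes (i).
Summary (ii) focuses "in the foyer" (the setting); background same agent, thing, recipient (Pavel / the brooch / Ingrid). No fact matches that background with a different setting, so 0.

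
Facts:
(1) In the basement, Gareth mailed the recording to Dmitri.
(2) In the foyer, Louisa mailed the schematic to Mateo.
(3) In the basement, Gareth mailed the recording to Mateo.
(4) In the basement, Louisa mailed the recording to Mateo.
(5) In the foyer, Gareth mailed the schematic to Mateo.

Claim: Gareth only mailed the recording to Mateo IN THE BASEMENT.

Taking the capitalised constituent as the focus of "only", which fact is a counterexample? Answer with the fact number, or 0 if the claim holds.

0

Focus (in capitals) is "in the basement" — the setting. "Only" excludes alternative settings while holding fixed agent = Gareth, thing = the recording, recipient = Mateo.
No fact matches agent = Gareth, thing = the recording, recipient = Mateo with a different setting — every other fact differs on at least one backgrounded slot. So no fact refutes it.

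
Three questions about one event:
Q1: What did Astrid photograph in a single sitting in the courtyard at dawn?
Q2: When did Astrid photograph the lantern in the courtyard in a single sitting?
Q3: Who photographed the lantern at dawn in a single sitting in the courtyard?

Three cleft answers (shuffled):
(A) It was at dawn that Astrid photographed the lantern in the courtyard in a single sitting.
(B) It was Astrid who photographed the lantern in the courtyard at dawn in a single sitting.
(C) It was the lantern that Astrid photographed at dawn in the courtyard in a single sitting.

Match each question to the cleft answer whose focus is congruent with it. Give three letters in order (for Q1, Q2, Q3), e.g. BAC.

Q1 asks about the direct object; cleft (C) focuses "the lantern", which is the direct object — so Q1 → C.
Q2 asks about the time; cleft (A) focuses "at dawn", which is the time — so Q2 → A.
Q3 asks about the subject (agent); cleft (B) focuses "Astrid", which is the subject (agent) — so Q3 → B.
Mapping: Q1→C, Q2→A, Q3→B.

CAB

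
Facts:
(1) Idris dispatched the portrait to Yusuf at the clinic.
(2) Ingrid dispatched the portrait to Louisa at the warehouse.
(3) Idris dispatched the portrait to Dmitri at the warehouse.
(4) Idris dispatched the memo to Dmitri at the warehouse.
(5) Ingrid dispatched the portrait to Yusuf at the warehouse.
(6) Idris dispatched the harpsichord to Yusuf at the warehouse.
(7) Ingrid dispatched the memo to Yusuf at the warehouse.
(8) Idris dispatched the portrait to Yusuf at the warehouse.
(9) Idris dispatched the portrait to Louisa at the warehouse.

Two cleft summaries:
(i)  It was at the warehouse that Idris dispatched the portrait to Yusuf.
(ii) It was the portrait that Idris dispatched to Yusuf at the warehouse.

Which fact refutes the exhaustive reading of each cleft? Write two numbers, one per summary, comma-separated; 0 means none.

(i): focus "at the warehouse". Looking for agent = Idris, thing = the portrait, recipient = Yusuf with some other setting — fact (1) has at the clinic there. Refuted.
(ii): focus "the portrait". Looking for agent = Idris, recipient = Yusuf, setting = at the warehouse with some other thing — fact (6) has the harpsichord there. Refuted.

1, 6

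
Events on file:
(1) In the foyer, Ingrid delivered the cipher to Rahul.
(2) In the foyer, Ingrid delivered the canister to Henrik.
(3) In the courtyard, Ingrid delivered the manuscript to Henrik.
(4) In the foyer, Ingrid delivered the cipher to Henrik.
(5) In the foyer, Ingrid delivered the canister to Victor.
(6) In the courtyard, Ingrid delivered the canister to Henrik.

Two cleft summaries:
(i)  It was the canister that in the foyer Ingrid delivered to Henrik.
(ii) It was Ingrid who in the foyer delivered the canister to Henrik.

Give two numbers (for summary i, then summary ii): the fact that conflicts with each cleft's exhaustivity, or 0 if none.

4, 0

(i): focus "the canister". Looking for agent = Ingrid, recipient = Henrik, setting = in the foyer with some other thing — fact (4) has the cipher there. Refuted.
(ii): focus "Ingrid". No fact shares thing = the canister, recipient = Henrik, setting = in the foyer with a different agent. 0.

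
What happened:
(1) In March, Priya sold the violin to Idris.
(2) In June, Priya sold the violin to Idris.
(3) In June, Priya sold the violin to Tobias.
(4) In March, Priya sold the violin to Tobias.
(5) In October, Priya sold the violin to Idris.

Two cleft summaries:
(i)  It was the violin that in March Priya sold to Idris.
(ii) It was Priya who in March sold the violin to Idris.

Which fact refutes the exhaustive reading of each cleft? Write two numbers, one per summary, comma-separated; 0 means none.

0, 0

(i): focus "the violin". No fact shares Priya as agent and Idris as recipient and in March as setting with a different thing. 0.
(ii): focus "Priya". No fact shares the violin as thing and Idris as recipient and in March as setting with a different agent. 0.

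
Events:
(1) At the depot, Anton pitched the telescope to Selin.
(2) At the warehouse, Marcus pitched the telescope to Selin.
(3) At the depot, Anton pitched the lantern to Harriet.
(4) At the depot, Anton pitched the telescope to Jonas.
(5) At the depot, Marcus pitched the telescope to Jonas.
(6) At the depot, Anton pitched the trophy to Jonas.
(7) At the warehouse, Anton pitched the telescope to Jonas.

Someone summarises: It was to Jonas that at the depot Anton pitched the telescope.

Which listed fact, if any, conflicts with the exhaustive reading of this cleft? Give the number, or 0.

The cleft puts "Jonas" in focus and presupposes the open proposition with same agent, thing, setting (Anton / the telescope / at the depot).
Exhaustivity: Jonas is the only recipient satisfying that background.
But fact (1) also has same agent, thing, setting (Anton / the telescope / at the depot), with recipient = Selin — so the exhaustive reading fails.

1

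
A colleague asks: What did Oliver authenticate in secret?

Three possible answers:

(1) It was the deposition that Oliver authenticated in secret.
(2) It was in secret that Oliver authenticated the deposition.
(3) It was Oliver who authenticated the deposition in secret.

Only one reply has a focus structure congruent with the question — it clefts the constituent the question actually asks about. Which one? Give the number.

1

The question word "what" targets the direct object.
Option (1) clefts "the deposition" — that matches what the question asks about.
Option (2) clefts "in secret" — the manner, not what was asked.
Option (3) clefts "Oliver" — the subject (agent), not what was asked.
So the congruent reply is (1).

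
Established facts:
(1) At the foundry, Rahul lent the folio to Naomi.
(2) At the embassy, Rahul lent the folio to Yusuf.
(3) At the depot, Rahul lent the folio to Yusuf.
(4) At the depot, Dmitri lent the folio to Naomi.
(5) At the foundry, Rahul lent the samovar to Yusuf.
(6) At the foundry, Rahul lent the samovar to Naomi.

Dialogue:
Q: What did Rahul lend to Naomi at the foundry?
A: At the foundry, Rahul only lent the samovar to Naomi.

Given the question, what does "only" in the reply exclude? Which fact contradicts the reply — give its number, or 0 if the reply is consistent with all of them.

Answering "What did ...?" puts focus on the thing — here, "the samovar".
So "only" ranges over things; the rest (same agent, recipient, setting (Rahul / Naomi / at the foundry)) is presupposed.
Fact (1) keeps same agent, recipient, setting (Rahul / Naomi / at the foundry) but has thing = the folio; that refutes the reply.
(Fact (5) would refute a reading with focus on the recipient — but that is not what the question asks.)

1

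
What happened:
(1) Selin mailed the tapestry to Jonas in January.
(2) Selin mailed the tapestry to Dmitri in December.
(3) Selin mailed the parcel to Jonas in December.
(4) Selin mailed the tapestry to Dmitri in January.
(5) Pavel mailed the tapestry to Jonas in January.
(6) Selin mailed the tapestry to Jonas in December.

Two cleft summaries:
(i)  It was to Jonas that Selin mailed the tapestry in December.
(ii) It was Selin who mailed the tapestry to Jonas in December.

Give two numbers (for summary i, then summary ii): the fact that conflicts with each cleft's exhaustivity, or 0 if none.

Summary (i) focuses "Jonas" (the recipient); background agent = Selin, thing = the tapestry, setting = in December. Fact (2) matches that background with recipient = Dmitri — refutes (i).
Summary (ii) focuses "Selin" (the agent); background thing = the tapestry, recipient = Jonas, setting = in December. No fact matches that background with a different agent, so 0.

2, 0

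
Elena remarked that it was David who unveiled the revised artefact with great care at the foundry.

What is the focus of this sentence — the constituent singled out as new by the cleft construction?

David

In an it-cleft "It was X that/who ...", the clefted constituent X is the focus; the that/who-clause expresses the presupposed open proposition.
Here the focus is "David". The backgrounded (presupposed) material includes "the revised artefact", "with great care" and "at the foundry".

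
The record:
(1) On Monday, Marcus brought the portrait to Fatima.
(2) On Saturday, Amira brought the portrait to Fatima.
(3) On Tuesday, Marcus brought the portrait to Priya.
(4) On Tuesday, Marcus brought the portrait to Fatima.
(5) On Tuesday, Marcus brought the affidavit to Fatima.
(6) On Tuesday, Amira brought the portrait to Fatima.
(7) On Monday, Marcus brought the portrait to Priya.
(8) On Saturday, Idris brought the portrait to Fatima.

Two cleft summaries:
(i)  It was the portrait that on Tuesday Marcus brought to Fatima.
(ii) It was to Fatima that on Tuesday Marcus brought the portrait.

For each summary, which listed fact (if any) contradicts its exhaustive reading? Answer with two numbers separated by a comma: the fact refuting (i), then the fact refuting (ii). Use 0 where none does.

(i): focus "the portrait". Looking for same agent, recipient, setting (Marcus / Fatima / on Tuesday) with some other thing — fact (5) has the affidavit there. Refuted.
(ii): focus "Fatima". Looking for same agent, thing, setting (Marcus / the portrait / on Tuesday) with some other recipient — fact (3) has Priya there. Refuted.

5, 3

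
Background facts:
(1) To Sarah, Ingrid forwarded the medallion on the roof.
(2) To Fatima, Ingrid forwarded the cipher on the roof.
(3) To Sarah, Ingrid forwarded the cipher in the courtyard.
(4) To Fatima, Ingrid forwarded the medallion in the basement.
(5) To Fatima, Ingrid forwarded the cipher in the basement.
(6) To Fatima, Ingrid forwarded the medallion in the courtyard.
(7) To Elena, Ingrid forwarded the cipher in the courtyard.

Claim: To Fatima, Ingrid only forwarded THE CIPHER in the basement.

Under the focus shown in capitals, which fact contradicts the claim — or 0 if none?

4

The capitals mark "the cipher" as focus. So "only" rules out other things, with the rest (agent = Ingrid, recipient = Fatima, setting = in the basement) as background.
Fact (4) matches on agent = Ingrid, recipient = Fatima, setting = in the basement, but has thing = the medallion instead. That refutes the claim.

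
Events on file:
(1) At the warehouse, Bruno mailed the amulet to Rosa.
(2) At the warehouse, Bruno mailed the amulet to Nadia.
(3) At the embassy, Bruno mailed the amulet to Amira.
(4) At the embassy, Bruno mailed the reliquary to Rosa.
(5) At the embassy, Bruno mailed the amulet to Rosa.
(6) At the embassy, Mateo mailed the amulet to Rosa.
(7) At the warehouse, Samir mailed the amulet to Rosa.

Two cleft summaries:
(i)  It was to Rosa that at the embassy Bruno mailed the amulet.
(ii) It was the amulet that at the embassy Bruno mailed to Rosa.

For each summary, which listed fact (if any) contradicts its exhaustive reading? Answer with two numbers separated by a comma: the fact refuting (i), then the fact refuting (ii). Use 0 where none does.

3, 4

(i): focus "Rosa". Looking for agent = Bruno, thing = the amulet, setting = at the embassy with some other recipient — fact (3) has Amira there. Refuted.
(ii): focus "the amulet". Looking for agent = Bruno, recipient = Rosa, setting = at the embassy with some other thing — fact (4) has the reliquary there. Refuted.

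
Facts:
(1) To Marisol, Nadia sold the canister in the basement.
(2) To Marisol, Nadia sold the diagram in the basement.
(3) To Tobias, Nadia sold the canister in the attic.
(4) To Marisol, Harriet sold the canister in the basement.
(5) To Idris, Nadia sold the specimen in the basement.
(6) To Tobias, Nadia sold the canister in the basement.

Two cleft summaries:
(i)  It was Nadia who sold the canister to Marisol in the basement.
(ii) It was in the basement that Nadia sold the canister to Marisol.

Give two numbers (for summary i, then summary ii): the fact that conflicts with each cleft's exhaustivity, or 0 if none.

4, 0

Summary (i) focuses "Nadia" (the agent); background same thing, recipient, setting (the canister / Marisol / in the basement). Fact (4) matches that background with agent = Harriet — refutes (i).
Summary (ii) focuses "in the basement" (the setting); background same agent, thing, recipient (Nadia / the canister / Marisol). No fact matches that background with a different setting, so 0.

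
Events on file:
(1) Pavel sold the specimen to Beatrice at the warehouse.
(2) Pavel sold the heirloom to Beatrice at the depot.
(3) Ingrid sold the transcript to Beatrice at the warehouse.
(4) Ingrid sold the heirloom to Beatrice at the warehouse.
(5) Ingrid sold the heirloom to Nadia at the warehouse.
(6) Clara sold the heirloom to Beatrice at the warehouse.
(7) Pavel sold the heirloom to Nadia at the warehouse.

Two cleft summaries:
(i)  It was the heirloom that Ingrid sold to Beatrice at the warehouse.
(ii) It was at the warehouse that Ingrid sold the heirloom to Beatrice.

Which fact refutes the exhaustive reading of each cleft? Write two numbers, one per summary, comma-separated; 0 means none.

(i): focus "the heirloom". Looking for agent = Ingrid, recipient = Beatrice, setting = at the warehouse with some other thing — fact (3) has the transcript there. Refuted.
(ii): focus "at the warehouse". No fact shares agent = Ingrid, thing = the heirloom, recipient = Beatrice with a different setting. 0.

3, 0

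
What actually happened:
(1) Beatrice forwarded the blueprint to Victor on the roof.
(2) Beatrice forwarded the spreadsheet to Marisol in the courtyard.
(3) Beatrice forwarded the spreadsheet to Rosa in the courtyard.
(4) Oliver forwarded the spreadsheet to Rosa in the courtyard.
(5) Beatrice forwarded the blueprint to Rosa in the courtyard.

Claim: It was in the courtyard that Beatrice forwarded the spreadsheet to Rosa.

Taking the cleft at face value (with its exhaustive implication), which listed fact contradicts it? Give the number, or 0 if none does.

The cleft puts "in the courtyard" in focus and presupposes the open proposition with agent = Beatrice, thing = the spreadsheet, recipient = Rosa.
The exhaustive reading says no other setting fits that background.
Every other fact differs from the presupposition on some backgrounded slot, so none challenges the exhaustivity.

0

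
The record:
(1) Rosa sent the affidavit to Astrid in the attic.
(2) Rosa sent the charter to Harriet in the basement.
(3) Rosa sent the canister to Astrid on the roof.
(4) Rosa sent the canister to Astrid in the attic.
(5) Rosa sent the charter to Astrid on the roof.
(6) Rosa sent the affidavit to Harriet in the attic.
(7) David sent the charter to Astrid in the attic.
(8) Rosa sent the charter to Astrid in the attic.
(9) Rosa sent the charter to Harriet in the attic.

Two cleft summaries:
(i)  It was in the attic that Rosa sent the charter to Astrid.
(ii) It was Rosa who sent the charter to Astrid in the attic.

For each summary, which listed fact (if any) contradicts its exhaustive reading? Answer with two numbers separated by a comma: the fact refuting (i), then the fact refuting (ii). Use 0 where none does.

5, 7

(i): focus "in the attic". Looking for same agent, thing, recipient (Rosa / the charter / Astrid) with some other setting — fact (5) has on the roof there. Refuted.
(ii): focus "Rosa". Looking for same thing, recipient, setting (the charter / Astrid / in the attic) with some other agent — fact (7) has David there. Refuted.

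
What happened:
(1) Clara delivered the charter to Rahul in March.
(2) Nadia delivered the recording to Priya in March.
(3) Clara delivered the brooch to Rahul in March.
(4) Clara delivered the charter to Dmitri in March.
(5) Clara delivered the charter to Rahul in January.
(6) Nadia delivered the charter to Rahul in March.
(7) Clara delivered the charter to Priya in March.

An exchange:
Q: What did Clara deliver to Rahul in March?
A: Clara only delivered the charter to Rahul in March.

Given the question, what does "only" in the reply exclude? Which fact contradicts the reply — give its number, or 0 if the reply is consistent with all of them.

Answering "What did ...?" puts focus on the thing — here, "the charter".
So "only" ranges over things; the rest (Clara as agent and Rahul as recipient and in March as setting) is presupposed.
Fact (3) keeps Clara as agent and Rahul as recipient and in March as setting but has thing = the brooch; that refutes the reply.
(Fact (4) would refute a reading with focus on the recipient — but that is not what the question asks.)

3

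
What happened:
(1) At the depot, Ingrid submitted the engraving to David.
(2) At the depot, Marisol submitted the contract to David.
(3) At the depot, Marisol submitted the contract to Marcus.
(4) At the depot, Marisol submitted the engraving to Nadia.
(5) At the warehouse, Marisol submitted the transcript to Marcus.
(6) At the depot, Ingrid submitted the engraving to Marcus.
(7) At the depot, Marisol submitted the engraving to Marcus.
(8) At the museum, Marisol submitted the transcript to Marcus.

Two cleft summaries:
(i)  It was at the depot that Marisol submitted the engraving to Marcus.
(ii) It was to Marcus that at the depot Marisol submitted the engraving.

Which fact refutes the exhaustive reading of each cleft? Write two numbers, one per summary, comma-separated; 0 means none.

Summary (i) focuses "at the depot" (the setting); background same agent, thing, recipient (Marisol / the engraving / Marcus). No fact matches that background with a different setting, so 0.
Summary (ii) focuses "Marcus" (the recipient); background same agent, thing, setting (Marisol / the engraving / at the depot). Fact (4) matches that background with recipient = Nadia — refutes (ii).

0, 4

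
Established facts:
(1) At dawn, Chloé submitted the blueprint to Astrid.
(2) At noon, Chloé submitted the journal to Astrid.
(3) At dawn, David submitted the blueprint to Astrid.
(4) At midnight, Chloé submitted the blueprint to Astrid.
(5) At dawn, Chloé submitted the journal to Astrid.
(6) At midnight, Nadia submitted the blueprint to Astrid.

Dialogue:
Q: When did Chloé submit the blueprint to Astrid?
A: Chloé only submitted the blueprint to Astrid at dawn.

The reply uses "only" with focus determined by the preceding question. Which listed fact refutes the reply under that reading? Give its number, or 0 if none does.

4

Answering "When did ...?" puts focus on the setting — here, "at dawn".
So "only" ranges over settings; the rest (agent = Chloé, thing = the blueprint, recipient = Astrid) is presupposed.
Fact (4) shares the background with a different setting (at midnight) — counterexample.
(Fact (5) would refute a reading with focus on the thing — but that is not what the question asks.)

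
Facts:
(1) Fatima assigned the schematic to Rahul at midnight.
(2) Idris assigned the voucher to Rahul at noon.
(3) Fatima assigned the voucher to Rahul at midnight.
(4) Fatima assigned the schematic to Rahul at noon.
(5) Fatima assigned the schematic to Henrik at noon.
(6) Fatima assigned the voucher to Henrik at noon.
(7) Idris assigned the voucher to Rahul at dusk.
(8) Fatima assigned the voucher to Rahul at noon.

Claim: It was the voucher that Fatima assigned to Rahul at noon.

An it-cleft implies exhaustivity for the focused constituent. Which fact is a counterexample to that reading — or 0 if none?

4

Focus of the cleft: "the voucher" (the thing). Presupposed background: agent = Fatima, recipient = Rahul, setting = at noon.
The exhaustive reading says no other thing fits that background.
Fact (4) shares the background but with thing = the schematic; exhaustivity is violated.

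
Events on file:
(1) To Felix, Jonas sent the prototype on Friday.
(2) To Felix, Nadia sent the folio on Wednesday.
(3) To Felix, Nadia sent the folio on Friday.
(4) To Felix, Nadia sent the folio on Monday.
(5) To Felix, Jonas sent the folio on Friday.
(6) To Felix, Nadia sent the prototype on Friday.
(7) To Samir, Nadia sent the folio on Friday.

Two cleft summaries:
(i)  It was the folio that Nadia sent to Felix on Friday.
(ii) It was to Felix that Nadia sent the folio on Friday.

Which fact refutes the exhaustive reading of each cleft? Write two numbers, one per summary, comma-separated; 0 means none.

6, 7

Summary (i) focuses "the folio" (the thing); background agent = Nadia, recipient = Felix, setting = on Friday. Fact (6) matches that background with thing = the prototype — refutes (i).
Summary (ii) focuses "Felix" (the recipient); background agent = Nadia, thing = the folio, setting = on Friday. Fact (7) matches that background with recipient = Samir — refutes (ii).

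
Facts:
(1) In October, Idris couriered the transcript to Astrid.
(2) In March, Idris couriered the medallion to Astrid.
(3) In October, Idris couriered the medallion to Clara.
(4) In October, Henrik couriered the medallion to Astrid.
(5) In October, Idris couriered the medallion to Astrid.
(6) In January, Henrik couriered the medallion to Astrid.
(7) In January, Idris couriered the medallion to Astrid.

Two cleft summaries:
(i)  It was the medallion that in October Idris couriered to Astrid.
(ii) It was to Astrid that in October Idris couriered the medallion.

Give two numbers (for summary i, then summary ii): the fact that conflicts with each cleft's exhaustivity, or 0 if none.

1, 3

(i): focus "the medallion". Looking for Idris as agent and Astrid as recipient and in October as setting with some other thing — fact (1) has the transcript there. Refuted.
(ii): focus "Astrid". Looking for Idris as agent and the medallion as thing and in October as setting with some other recipient — fact (3) has Clara there. Refuted.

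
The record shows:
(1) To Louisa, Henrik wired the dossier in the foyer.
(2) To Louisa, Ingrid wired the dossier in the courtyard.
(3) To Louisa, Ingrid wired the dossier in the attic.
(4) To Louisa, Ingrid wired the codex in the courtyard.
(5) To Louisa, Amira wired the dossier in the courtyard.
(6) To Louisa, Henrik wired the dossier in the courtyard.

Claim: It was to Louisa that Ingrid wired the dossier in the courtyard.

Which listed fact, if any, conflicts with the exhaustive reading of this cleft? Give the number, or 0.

Focus of the cleft: "Louisa" (the recipient). Presupposed background: agent = Ingrid, thing = the dossier, setting = in the courtyard.
Exhaustivity: Louisa is the only recipient satisfying that background.
Every other fact differs from the presupposition on some backgrounded slot, so none challenges the exhaustivity.

0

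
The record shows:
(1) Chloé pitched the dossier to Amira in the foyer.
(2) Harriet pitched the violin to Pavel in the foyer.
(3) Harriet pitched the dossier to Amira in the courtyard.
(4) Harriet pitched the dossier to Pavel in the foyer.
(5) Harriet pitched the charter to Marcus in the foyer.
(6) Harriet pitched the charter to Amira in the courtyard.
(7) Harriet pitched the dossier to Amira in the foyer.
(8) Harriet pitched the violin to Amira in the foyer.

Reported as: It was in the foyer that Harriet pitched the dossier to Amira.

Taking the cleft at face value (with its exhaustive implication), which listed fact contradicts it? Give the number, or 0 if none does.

The cleft puts "in the foyer" in focus and presupposes the open proposition with agent = Harriet, thing = the dossier, recipient = Amira.
Exhaustivity: in the foyer is the only setting satisfying that background.
Fact (3) shares the background but with setting = in the courtyard; exhaustivity is violated.

3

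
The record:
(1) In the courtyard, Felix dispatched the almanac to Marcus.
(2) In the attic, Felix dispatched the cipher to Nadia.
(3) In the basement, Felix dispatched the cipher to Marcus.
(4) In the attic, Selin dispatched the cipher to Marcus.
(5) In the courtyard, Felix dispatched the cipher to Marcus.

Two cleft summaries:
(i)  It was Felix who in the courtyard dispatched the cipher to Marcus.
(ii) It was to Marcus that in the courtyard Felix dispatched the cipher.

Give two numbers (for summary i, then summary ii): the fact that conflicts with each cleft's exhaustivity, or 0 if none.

0, 0

Summary (i) focuses "Felix" (the agent); background the cipher as thing and Marcus as recipient and in the courtyard as setting. No fact matches that background with a different agent, so 0.
Summary (ii) focuses "Marcus" (the recipient); background Felix as agent and the cipher as thing and in the courtyard as setting. No fact matches that background with a different recipient, so 0.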